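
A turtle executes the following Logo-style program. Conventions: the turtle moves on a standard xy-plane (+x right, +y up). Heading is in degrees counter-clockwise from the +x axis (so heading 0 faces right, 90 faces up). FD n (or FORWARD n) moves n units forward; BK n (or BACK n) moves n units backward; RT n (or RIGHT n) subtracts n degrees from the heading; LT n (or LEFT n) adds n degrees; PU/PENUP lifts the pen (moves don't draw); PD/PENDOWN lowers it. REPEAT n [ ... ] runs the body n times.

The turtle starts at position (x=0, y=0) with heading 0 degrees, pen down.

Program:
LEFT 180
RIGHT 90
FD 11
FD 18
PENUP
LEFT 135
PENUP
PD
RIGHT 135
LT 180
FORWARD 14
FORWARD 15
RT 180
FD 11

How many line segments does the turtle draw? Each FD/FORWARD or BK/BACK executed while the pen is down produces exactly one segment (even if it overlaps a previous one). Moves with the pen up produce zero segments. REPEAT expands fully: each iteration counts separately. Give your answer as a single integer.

Executing turtle program step by step:
Start: pos=(0,0), heading=0, pen down
LT 180: heading 0 -> 180
RT 90: heading 180 -> 90
FD 11: (0,0) -> (0,11) [heading=90, draw]
FD 18: (0,11) -> (0,29) [heading=90, draw]
PU: pen up
LT 135: heading 90 -> 225
PU: pen up
PD: pen down
RT 135: heading 225 -> 90
LT 180: heading 90 -> 270
FD 14: (0,29) -> (0,15) [heading=270, draw]
FD 15: (0,15) -> (0,0) [heading=270, draw]
RT 180: heading 270 -> 90
FD 11: (0,0) -> (0,11) [heading=90, draw]
Final: pos=(0,11), heading=90, 5 segment(s) drawn
Segments drawn: 5

Answer: 5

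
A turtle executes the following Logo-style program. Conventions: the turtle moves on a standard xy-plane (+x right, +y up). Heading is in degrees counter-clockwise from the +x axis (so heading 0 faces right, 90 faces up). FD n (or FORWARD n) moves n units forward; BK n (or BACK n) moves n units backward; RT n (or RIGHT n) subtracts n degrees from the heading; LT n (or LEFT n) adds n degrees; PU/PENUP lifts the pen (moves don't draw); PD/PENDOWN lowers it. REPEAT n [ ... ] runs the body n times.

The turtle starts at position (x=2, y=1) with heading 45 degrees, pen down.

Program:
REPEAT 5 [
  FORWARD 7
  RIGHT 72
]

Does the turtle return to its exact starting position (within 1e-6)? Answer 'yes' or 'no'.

Executing turtle program step by step:
Start: pos=(2,1), heading=45, pen down
REPEAT 5 [
  -- iteration 1/5 --
  FD 7: (2,1) -> (6.95,5.95) [heading=45, draw]
  RT 72: heading 45 -> 333
  -- iteration 2/5 --
  FD 7: (6.95,5.95) -> (13.187,2.772) [heading=333, draw]
  RT 72: heading 333 -> 261
  -- iteration 3/5 --
  FD 7: (13.187,2.772) -> (12.092,-4.142) [heading=261, draw]
  RT 72: heading 261 -> 189
  -- iteration 4/5 --
  FD 7: (12.092,-4.142) -> (5.178,-5.237) [heading=189, draw]
  RT 72: heading 189 -> 117
  -- iteration 5/5 --
  FD 7: (5.178,-5.237) -> (2,1) [heading=117, draw]
  RT 72: heading 117 -> 45
]
Final: pos=(2,1), heading=45, 5 segment(s) drawn

Start position: (2, 1)
Final position: (2, 1)
Distance = 0; < 1e-6 -> CLOSED

Answer: yes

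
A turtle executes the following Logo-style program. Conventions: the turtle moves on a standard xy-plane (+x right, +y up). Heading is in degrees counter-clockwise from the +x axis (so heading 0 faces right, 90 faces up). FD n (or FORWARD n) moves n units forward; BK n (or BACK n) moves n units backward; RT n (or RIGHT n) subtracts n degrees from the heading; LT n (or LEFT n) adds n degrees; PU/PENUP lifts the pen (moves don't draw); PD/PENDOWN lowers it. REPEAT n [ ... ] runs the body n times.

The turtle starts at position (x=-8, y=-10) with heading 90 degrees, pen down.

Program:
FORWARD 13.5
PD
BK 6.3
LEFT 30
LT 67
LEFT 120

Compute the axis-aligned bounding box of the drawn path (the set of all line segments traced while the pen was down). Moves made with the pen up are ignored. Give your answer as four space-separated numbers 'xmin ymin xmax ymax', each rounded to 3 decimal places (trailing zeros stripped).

Answer: -8 -10 -8 3.5

Derivation:
Executing turtle program step by step:
Start: pos=(-8,-10), heading=90, pen down
FD 13.5: (-8,-10) -> (-8,3.5) [heading=90, draw]
PD: pen down
BK 6.3: (-8,3.5) -> (-8,-2.8) [heading=90, draw]
LT 30: heading 90 -> 120
LT 67: heading 120 -> 187
LT 120: heading 187 -> 307
Final: pos=(-8,-2.8), heading=307, 2 segment(s) drawn

Segment endpoints: x in {-8, -8}, y in {-10, -2.8, 3.5}
xmin=-8, ymin=-10, xmax=-8, ymax=3.5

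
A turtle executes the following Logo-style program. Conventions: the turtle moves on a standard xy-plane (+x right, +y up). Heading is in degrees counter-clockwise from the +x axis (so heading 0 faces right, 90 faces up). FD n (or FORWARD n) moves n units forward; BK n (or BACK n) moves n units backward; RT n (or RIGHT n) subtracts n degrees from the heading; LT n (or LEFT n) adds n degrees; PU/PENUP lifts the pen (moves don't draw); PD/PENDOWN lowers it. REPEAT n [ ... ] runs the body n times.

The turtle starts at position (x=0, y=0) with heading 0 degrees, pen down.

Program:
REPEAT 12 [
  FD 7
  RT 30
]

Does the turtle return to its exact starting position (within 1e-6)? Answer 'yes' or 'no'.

Executing turtle program step by step:
Start: pos=(0,0), heading=0, pen down
REPEAT 12 [
  -- iteration 1/12 --
  FD 7: (0,0) -> (7,0) [heading=0, draw]
  RT 30: heading 0 -> 330
  -- iteration 2/12 --
  FD 7: (7,0) -> (13.062,-3.5) [heading=330, draw]
  RT 30: heading 330 -> 300
  -- iteration 3/12 --
  FD 7: (13.062,-3.5) -> (16.562,-9.562) [heading=300, draw]
  RT 30: heading 300 -> 270
  -- iteration 4/12 --
  FD 7: (16.562,-9.562) -> (16.562,-16.562) [heading=270, draw]
  RT 30: heading 270 -> 240
  -- iteration 5/12 --
  FD 7: (16.562,-16.562) -> (13.062,-22.624) [heading=240, draw]
  RT 30: heading 240 -> 210
  -- iteration 6/12 --
  FD 7: (13.062,-22.624) -> (7,-26.124) [heading=210, draw]
  RT 30: heading 210 -> 180
  -- iteration 7/12 --
  FD 7: (7,-26.124) -> (0,-26.124) [heading=180, draw]
  RT 30: heading 180 -> 150
  -- iteration 8/12 --
  FD 7: (0,-26.124) -> (-6.062,-22.624) [heading=150, draw]
  RT 30: heading 150 -> 120
  -- iteration 9/12 --
  FD 7: (-6.062,-22.624) -> (-9.562,-16.562) [heading=120, draw]
  RT 30: heading 120 -> 90
  -- iteration 10/12 --
  FD 7: (-9.562,-16.562) -> (-9.562,-9.562) [heading=90, draw]
  RT 30: heading 90 -> 60
  -- iteration 11/12 --
  FD 7: (-9.562,-9.562) -> (-6.062,-3.5) [heading=60, draw]
  RT 30: heading 60 -> 30
  -- iteration 12/12 --
  FD 7: (-6.062,-3.5) -> (0,0) [heading=30, draw]
  RT 30: heading 30 -> 0
]
Final: pos=(0,0), heading=0, 12 segment(s) drawn

Start position: (0, 0)
Final position: (0, 0)
Distance = 0; < 1e-6 -> CLOSED

Answer: yes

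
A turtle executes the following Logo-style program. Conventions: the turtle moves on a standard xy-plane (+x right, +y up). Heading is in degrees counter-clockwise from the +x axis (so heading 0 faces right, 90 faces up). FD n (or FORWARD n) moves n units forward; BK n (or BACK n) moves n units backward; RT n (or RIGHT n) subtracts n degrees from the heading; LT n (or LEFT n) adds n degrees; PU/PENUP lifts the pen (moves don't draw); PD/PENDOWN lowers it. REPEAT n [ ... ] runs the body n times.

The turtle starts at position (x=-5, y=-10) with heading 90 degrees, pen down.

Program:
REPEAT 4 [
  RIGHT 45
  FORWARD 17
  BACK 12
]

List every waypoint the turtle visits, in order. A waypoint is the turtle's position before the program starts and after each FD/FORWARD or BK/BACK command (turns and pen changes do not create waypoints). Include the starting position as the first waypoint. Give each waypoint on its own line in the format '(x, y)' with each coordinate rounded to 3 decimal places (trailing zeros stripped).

Answer: (-5, -10)
(7.021, 2.021)
(-1.464, -6.464)
(15.536, -6.464)
(3.536, -6.464)
(15.556, -18.485)
(7.071, -10)
(7.071, -27)
(7.071, -15)

Derivation:
Executing turtle program step by step:
Start: pos=(-5,-10), heading=90, pen down
REPEAT 4 [
  -- iteration 1/4 --
  RT 45: heading 90 -> 45
  FD 17: (-5,-10) -> (7.021,2.021) [heading=45, draw]
  BK 12: (7.021,2.021) -> (-1.464,-6.464) [heading=45, draw]
  -- iteration 2/4 --
  RT 45: heading 45 -> 0
  FD 17: (-1.464,-6.464) -> (15.536,-6.464) [heading=0, draw]
  BK 12: (15.536,-6.464) -> (3.536,-6.464) [heading=0, draw]
  -- iteration 3/4 --
  RT 45: heading 0 -> 315
  FD 17: (3.536,-6.464) -> (15.556,-18.485) [heading=315, draw]
  BK 12: (15.556,-18.485) -> (7.071,-10) [heading=315, draw]
  -- iteration 4/4 --
  RT 45: heading 315 -> 270
  FD 17: (7.071,-10) -> (7.071,-27) [heading=270, draw]
  BK 12: (7.071,-27) -> (7.071,-15) [heading=270, draw]
]
Final: pos=(7.071,-15), heading=270, 8 segment(s) drawn
Waypoints (9 total):
(-5, -10)
(7.021, 2.021)
(-1.464, -6.464)
(15.536, -6.464)
(3.536, -6.464)
(15.556, -18.485)
(7.071, -10)
(7.071, -27)
(7.071, -15)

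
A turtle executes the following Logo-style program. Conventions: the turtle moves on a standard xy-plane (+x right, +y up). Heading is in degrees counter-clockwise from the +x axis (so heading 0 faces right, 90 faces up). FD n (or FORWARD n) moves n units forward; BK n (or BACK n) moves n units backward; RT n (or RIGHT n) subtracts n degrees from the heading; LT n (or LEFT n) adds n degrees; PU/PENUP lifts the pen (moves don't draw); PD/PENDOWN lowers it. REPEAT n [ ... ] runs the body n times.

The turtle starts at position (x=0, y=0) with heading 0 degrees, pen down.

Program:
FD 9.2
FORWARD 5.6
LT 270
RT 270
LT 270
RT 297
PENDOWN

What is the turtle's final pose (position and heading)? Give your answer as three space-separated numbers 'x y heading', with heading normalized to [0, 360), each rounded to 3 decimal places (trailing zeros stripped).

Executing turtle program step by step:
Start: pos=(0,0), heading=0, pen down
FD 9.2: (0,0) -> (9.2,0) [heading=0, draw]
FD 5.6: (9.2,0) -> (14.8,0) [heading=0, draw]
LT 270: heading 0 -> 270
RT 270: heading 270 -> 0
LT 270: heading 0 -> 270
RT 297: heading 270 -> 333
PD: pen down
Final: pos=(14.8,0), heading=333, 2 segment(s) drawn

Answer: 14.8 0 333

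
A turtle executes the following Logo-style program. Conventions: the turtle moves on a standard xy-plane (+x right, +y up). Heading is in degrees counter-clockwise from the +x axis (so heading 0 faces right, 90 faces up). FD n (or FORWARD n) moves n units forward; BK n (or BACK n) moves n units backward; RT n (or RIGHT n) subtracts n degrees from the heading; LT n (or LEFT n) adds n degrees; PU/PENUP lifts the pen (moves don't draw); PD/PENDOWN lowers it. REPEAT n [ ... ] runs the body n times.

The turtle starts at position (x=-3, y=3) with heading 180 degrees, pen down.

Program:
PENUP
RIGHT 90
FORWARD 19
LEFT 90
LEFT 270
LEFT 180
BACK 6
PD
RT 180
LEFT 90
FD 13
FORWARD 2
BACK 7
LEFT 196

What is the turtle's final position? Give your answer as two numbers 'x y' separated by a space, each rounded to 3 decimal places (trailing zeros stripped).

Answer: -11 28

Derivation:
Executing turtle program step by step:
Start: pos=(-3,3), heading=180, pen down
PU: pen up
RT 90: heading 180 -> 90
FD 19: (-3,3) -> (-3,22) [heading=90, move]
LT 90: heading 90 -> 180
LT 270: heading 180 -> 90
LT 180: heading 90 -> 270
BK 6: (-3,22) -> (-3,28) [heading=270, move]
PD: pen down
RT 180: heading 270 -> 90
LT 90: heading 90 -> 180
FD 13: (-3,28) -> (-16,28) [heading=180, draw]
FD 2: (-16,28) -> (-18,28) [heading=180, draw]
BK 7: (-18,28) -> (-11,28) [heading=180, draw]
LT 196: heading 180 -> 16
Final: pos=(-11,28), heading=16, 3 segment(s) drawn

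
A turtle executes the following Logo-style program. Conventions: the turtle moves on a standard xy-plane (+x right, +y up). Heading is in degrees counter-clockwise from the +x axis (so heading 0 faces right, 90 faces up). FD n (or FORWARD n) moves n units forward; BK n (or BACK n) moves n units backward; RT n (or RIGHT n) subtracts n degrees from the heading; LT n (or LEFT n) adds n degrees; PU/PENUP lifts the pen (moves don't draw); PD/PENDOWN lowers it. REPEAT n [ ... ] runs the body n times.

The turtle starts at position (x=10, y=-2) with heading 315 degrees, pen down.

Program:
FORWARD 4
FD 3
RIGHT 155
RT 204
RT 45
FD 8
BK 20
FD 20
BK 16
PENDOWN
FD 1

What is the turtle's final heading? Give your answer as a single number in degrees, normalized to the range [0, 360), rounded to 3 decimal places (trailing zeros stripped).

Executing turtle program step by step:
Start: pos=(10,-2), heading=315, pen down
FD 4: (10,-2) -> (12.828,-4.828) [heading=315, draw]
FD 3: (12.828,-4.828) -> (14.95,-6.95) [heading=315, draw]
RT 155: heading 315 -> 160
RT 204: heading 160 -> 316
RT 45: heading 316 -> 271
FD 8: (14.95,-6.95) -> (15.089,-14.949) [heading=271, draw]
BK 20: (15.089,-14.949) -> (14.74,5.048) [heading=271, draw]
FD 20: (14.74,5.048) -> (15.089,-14.949) [heading=271, draw]
BK 16: (15.089,-14.949) -> (14.81,1.049) [heading=271, draw]
PD: pen down
FD 1: (14.81,1.049) -> (14.828,0.049) [heading=271, draw]
Final: pos=(14.828,0.049), heading=271, 7 segment(s) drawn

Answer: 271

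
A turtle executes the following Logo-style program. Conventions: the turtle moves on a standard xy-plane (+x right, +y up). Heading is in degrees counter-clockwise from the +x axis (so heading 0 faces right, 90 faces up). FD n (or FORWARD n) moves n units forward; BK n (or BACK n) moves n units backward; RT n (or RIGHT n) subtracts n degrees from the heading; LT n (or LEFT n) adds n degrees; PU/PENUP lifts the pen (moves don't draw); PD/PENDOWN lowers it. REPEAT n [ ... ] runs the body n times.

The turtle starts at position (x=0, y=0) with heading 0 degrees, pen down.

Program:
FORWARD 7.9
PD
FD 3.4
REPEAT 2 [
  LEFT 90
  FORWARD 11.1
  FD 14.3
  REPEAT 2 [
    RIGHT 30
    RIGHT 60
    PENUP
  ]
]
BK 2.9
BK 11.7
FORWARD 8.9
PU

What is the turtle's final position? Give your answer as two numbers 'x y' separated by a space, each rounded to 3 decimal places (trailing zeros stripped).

Answer: 42.4 25.4

Derivation:
Executing turtle program step by step:
Start: pos=(0,0), heading=0, pen down
FD 7.9: (0,0) -> (7.9,0) [heading=0, draw]
PD: pen down
FD 3.4: (7.9,0) -> (11.3,0) [heading=0, draw]
REPEAT 2 [
  -- iteration 1/2 --
  LT 90: heading 0 -> 90
  FD 11.1: (11.3,0) -> (11.3,11.1) [heading=90, draw]
  FD 14.3: (11.3,11.1) -> (11.3,25.4) [heading=90, draw]
  REPEAT 2 [
    -- iteration 1/2 --
    RT 30: heading 90 -> 60
    RT 60: heading 60 -> 0
    PU: pen up
    -- iteration 2/2 --
    RT 30: heading 0 -> 330
    RT 60: heading 330 -> 270
    PU: pen up
  ]
  -- iteration 2/2 --
  LT 90: heading 270 -> 0
  FD 11.1: (11.3,25.4) -> (22.4,25.4) [heading=0, move]
  FD 14.3: (22.4,25.4) -> (36.7,25.4) [heading=0, move]
  REPEAT 2 [
    -- iteration 1/2 --
    RT 30: heading 0 -> 330
    RT 60: heading 330 -> 270
    PU: pen up
    -- iteration 2/2 --
    RT 30: heading 270 -> 240
    RT 60: heading 240 -> 180
    PU: pen up
  ]
]
BK 2.9: (36.7,25.4) -> (39.6,25.4) [heading=180, move]
BK 11.7: (39.6,25.4) -> (51.3,25.4) [heading=180, move]
FD 8.9: (51.3,25.4) -> (42.4,25.4) [heading=180, move]
PU: pen up
Final: pos=(42.4,25.4), heading=180, 4 segment(s) drawn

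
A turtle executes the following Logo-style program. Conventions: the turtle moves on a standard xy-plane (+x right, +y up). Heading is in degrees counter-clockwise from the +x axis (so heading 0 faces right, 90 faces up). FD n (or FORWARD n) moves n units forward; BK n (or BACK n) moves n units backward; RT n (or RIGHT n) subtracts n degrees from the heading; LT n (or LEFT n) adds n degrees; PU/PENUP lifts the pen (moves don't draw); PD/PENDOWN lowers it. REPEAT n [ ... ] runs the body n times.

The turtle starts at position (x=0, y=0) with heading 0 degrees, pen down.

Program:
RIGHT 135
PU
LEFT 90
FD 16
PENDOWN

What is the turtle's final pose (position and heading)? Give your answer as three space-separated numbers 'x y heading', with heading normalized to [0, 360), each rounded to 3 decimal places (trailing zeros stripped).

Executing turtle program step by step:
Start: pos=(0,0), heading=0, pen down
RT 135: heading 0 -> 225
PU: pen up
LT 90: heading 225 -> 315
FD 16: (0,0) -> (11.314,-11.314) [heading=315, move]
PD: pen down
Final: pos=(11.314,-11.314), heading=315, 0 segment(s) drawn

Answer: 11.314 -11.314 315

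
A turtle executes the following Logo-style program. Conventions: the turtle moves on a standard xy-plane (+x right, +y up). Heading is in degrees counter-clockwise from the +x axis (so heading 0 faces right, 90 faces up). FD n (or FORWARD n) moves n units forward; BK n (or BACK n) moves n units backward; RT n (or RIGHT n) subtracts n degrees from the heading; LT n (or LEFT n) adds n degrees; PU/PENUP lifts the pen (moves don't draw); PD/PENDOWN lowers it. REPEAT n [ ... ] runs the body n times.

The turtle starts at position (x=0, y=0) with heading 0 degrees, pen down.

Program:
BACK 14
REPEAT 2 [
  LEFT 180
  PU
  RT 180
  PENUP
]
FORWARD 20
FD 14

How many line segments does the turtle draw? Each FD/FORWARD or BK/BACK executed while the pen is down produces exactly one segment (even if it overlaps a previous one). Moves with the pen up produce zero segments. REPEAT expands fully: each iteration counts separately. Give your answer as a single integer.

Executing turtle program step by step:
Start: pos=(0,0), heading=0, pen down
BK 14: (0,0) -> (-14,0) [heading=0, draw]
REPEAT 2 [
  -- iteration 1/2 --
  LT 180: heading 0 -> 180
  PU: pen up
  RT 180: heading 180 -> 0
  PU: pen up
  -- iteration 2/2 --
  LT 180: heading 0 -> 180
  PU: pen up
  RT 180: heading 180 -> 0
  PU: pen up
]
FD 20: (-14,0) -> (6,0) [heading=0, move]
FD 14: (6,0) -> (20,0) [heading=0, move]
Final: pos=(20,0), heading=0, 1 segment(s) drawn
Segments drawn: 1

Answer: 1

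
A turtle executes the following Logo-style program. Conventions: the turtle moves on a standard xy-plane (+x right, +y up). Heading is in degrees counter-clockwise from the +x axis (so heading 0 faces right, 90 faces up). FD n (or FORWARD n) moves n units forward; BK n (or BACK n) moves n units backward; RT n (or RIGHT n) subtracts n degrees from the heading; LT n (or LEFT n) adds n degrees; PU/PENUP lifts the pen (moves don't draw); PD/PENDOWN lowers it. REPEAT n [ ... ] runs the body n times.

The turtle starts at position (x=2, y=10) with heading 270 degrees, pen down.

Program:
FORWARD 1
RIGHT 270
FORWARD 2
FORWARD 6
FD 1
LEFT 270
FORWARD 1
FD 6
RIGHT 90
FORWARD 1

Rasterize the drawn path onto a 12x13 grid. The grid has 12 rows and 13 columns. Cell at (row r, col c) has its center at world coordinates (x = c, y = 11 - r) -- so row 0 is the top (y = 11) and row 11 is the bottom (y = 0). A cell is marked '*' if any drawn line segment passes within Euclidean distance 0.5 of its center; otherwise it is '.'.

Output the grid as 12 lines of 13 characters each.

Segment 0: (2,10) -> (2,9)
Segment 1: (2,9) -> (4,9)
Segment 2: (4,9) -> (10,9)
Segment 3: (10,9) -> (11,9)
Segment 4: (11,9) -> (11,8)
Segment 5: (11,8) -> (11,2)
Segment 6: (11,2) -> (10,2)

Answer: .............
..*..........
..**********.
...........*.
...........*.
...........*.
...........*.
...........*.
...........*.
..........**.
.............
.............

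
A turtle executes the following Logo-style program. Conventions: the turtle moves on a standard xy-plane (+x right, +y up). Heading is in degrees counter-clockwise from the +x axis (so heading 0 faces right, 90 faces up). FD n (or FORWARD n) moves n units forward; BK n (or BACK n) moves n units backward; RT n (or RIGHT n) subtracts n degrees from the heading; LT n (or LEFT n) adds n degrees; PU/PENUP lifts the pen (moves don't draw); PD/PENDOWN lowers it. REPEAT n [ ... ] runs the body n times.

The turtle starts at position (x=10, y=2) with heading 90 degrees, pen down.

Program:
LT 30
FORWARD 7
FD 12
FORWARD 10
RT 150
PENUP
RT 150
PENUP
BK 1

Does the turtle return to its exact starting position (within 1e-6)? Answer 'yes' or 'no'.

Executing turtle program step by step:
Start: pos=(10,2), heading=90, pen down
LT 30: heading 90 -> 120
FD 7: (10,2) -> (6.5,8.062) [heading=120, draw]
FD 12: (6.5,8.062) -> (0.5,18.454) [heading=120, draw]
FD 10: (0.5,18.454) -> (-4.5,27.115) [heading=120, draw]
RT 150: heading 120 -> 330
PU: pen up
RT 150: heading 330 -> 180
PU: pen up
BK 1: (-4.5,27.115) -> (-3.5,27.115) [heading=180, move]
Final: pos=(-3.5,27.115), heading=180, 3 segment(s) drawn

Start position: (10, 2)
Final position: (-3.5, 27.115)
Distance = 28.513; >= 1e-6 -> NOT closed

Answer: no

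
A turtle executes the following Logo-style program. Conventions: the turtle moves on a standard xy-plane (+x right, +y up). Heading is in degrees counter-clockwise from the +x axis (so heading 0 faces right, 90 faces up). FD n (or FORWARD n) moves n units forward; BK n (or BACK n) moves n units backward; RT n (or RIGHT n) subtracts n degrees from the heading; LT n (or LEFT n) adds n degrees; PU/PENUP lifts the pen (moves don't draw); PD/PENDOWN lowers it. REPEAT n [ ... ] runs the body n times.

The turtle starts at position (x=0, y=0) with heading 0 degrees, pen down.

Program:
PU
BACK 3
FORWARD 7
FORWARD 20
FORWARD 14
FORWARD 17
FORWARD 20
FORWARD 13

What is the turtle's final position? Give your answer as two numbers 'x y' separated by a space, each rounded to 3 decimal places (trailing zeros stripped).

Executing turtle program step by step:
Start: pos=(0,0), heading=0, pen down
PU: pen up
BK 3: (0,0) -> (-3,0) [heading=0, move]
FD 7: (-3,0) -> (4,0) [heading=0, move]
FD 20: (4,0) -> (24,0) [heading=0, move]
FD 14: (24,0) -> (38,0) [heading=0, move]
FD 17: (38,0) -> (55,0) [heading=0, move]
FD 20: (55,0) -> (75,0) [heading=0, move]
FD 13: (75,0) -> (88,0) [heading=0, move]
Final: pos=(88,0), heading=0, 0 segment(s) drawn

Answer: 88 0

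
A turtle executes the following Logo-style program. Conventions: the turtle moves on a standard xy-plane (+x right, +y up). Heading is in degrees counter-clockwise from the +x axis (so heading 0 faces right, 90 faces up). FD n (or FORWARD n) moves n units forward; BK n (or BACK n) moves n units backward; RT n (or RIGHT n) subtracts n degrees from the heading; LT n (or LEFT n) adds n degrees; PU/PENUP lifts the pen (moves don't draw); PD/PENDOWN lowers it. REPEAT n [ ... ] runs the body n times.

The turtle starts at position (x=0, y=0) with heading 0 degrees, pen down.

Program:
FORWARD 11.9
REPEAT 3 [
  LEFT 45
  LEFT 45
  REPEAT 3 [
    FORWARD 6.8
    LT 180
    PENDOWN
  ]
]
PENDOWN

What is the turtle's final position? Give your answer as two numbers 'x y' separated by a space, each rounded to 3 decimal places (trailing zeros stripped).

Answer: 18.7 0

Derivation:
Executing turtle program step by step:
Start: pos=(0,0), heading=0, pen down
FD 11.9: (0,0) -> (11.9,0) [heading=0, draw]
REPEAT 3 [
  -- iteration 1/3 --
  LT 45: heading 0 -> 45
  LT 45: heading 45 -> 90
  REPEAT 3 [
    -- iteration 1/3 --
    FD 6.8: (11.9,0) -> (11.9,6.8) [heading=90, draw]
    LT 180: heading 90 -> 270
    PD: pen down
    -- iteration 2/3 --
    FD 6.8: (11.9,6.8) -> (11.9,0) [heading=270, draw]
    LT 180: heading 270 -> 90
    PD: pen down
    -- iteration 3/3 --
    FD 6.8: (11.9,0) -> (11.9,6.8) [heading=90, draw]
    LT 180: heading 90 -> 270
    PD: pen down
  ]
  -- iteration 2/3 --
  LT 45: heading 270 -> 315
  LT 45: heading 315 -> 0
  REPEAT 3 [
    -- iteration 1/3 --
    FD 6.8: (11.9,6.8) -> (18.7,6.8) [heading=0, draw]
    LT 180: heading 0 -> 180
    PD: pen down
    -- iteration 2/3 --
    FD 6.8: (18.7,6.8) -> (11.9,6.8) [heading=180, draw]
    LT 180: heading 180 -> 0
    PD: pen down
    -- iteration 3/3 --
    FD 6.8: (11.9,6.8) -> (18.7,6.8) [heading=0, draw]
    LT 180: heading 0 -> 180
    PD: pen down
  ]
  -- iteration 3/3 --
  LT 45: heading 180 -> 225
  LT 45: heading 225 -> 270
  REPEAT 3 [
    -- iteration 1/3 --
    FD 6.8: (18.7,6.8) -> (18.7,0) [heading=270, draw]
    LT 180: heading 270 -> 90
    PD: pen down
    -- iteration 2/3 --
    FD 6.8: (18.7,0) -> (18.7,6.8) [heading=90, draw]
    LT 180: heading 90 -> 270
    PD: pen down
    -- iteration 3/3 --
    FD 6.8: (18.7,6.8) -> (18.7,0) [heading=270, draw]
    LT 180: heading 270 -> 90
    PD: pen down
  ]
]
PD: pen down
Final: pos=(18.7,0), heading=90, 10 segment(s) drawn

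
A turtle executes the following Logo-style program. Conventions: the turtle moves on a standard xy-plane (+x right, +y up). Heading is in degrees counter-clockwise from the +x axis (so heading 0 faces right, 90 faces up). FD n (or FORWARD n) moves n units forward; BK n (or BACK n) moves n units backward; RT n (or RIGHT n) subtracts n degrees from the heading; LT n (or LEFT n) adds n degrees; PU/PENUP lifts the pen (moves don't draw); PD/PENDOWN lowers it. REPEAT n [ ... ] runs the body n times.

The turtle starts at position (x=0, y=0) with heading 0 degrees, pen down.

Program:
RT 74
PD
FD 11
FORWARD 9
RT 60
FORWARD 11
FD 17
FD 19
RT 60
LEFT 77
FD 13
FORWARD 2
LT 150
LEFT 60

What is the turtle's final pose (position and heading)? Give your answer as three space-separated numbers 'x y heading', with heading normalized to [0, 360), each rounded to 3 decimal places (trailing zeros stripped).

Answer: -33.946 -66.399 93

Derivation:
Executing turtle program step by step:
Start: pos=(0,0), heading=0, pen down
RT 74: heading 0 -> 286
PD: pen down
FD 11: (0,0) -> (3.032,-10.574) [heading=286, draw]
FD 9: (3.032,-10.574) -> (5.513,-19.225) [heading=286, draw]
RT 60: heading 286 -> 226
FD 11: (5.513,-19.225) -> (-2.128,-27.138) [heading=226, draw]
FD 17: (-2.128,-27.138) -> (-13.938,-39.367) [heading=226, draw]
FD 19: (-13.938,-39.367) -> (-27.136,-53.034) [heading=226, draw]
RT 60: heading 226 -> 166
LT 77: heading 166 -> 243
FD 13: (-27.136,-53.034) -> (-33.038,-64.617) [heading=243, draw]
FD 2: (-33.038,-64.617) -> (-33.946,-66.399) [heading=243, draw]
LT 150: heading 243 -> 33
LT 60: heading 33 -> 93
Final: pos=(-33.946,-66.399), heading=93, 7 segment(s) drawn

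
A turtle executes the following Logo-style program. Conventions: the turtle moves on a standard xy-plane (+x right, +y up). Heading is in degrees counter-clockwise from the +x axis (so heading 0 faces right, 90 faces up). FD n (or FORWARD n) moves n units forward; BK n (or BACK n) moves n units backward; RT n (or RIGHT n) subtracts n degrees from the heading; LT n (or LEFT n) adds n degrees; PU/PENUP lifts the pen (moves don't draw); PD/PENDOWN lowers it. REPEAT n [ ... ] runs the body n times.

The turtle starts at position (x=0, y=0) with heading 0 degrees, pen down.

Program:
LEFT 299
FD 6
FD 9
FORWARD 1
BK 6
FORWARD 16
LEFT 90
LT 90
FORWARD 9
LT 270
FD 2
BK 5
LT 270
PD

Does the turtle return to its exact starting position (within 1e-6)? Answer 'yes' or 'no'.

Executing turtle program step by step:
Start: pos=(0,0), heading=0, pen down
LT 299: heading 0 -> 299
FD 6: (0,0) -> (2.909,-5.248) [heading=299, draw]
FD 9: (2.909,-5.248) -> (7.272,-13.119) [heading=299, draw]
FD 1: (7.272,-13.119) -> (7.757,-13.994) [heading=299, draw]
BK 6: (7.757,-13.994) -> (4.848,-8.746) [heading=299, draw]
FD 16: (4.848,-8.746) -> (12.605,-22.74) [heading=299, draw]
LT 90: heading 299 -> 29
LT 90: heading 29 -> 119
FD 9: (12.605,-22.74) -> (8.242,-14.869) [heading=119, draw]
LT 270: heading 119 -> 29
FD 2: (8.242,-14.869) -> (9.991,-13.899) [heading=29, draw]
BK 5: (9.991,-13.899) -> (5.618,-16.323) [heading=29, draw]
LT 270: heading 29 -> 299
PD: pen down
Final: pos=(5.618,-16.323), heading=299, 8 segment(s) drawn

Start position: (0, 0)
Final position: (5.618, -16.323)
Distance = 17.263; >= 1e-6 -> NOT closed

Answer: no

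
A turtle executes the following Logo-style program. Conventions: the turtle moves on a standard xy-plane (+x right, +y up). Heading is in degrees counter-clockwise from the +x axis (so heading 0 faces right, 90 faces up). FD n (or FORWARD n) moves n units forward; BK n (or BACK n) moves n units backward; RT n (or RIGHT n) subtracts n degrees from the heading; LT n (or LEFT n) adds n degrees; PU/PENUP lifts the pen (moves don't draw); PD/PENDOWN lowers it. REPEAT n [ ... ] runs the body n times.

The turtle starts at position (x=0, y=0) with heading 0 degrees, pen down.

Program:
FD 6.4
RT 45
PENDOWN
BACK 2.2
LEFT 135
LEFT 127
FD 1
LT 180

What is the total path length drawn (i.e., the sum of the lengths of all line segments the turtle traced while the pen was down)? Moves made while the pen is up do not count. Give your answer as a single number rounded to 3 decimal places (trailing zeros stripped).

Answer: 9.6

Derivation:
Executing turtle program step by step:
Start: pos=(0,0), heading=0, pen down
FD 6.4: (0,0) -> (6.4,0) [heading=0, draw]
RT 45: heading 0 -> 315
PD: pen down
BK 2.2: (6.4,0) -> (4.844,1.556) [heading=315, draw]
LT 135: heading 315 -> 90
LT 127: heading 90 -> 217
FD 1: (4.844,1.556) -> (4.046,0.954) [heading=217, draw]
LT 180: heading 217 -> 37
Final: pos=(4.046,0.954), heading=37, 3 segment(s) drawn

Segment lengths:
  seg 1: (0,0) -> (6.4,0), length = 6.4
  seg 2: (6.4,0) -> (4.844,1.556), length = 2.2
  seg 3: (4.844,1.556) -> (4.046,0.954), length = 1
Total = 9.6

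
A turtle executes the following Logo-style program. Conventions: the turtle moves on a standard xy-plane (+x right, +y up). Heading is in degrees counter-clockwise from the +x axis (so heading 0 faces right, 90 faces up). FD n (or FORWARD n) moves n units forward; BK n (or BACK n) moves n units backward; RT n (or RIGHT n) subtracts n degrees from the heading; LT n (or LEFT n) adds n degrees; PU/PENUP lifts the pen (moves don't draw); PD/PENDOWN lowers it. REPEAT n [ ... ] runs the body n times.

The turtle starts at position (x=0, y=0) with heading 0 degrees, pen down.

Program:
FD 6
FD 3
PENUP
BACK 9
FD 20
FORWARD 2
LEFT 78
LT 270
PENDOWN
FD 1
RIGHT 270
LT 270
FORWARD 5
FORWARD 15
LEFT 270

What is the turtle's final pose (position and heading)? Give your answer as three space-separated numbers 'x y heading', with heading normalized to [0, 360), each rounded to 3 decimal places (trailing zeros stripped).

Answer: 42.541 -4.366 258

Derivation:
Executing turtle program step by step:
Start: pos=(0,0), heading=0, pen down
FD 6: (0,0) -> (6,0) [heading=0, draw]
FD 3: (6,0) -> (9,0) [heading=0, draw]
PU: pen up
BK 9: (9,0) -> (0,0) [heading=0, move]
FD 20: (0,0) -> (20,0) [heading=0, move]
FD 2: (20,0) -> (22,0) [heading=0, move]
LT 78: heading 0 -> 78
LT 270: heading 78 -> 348
PD: pen down
FD 1: (22,0) -> (22.978,-0.208) [heading=348, draw]
RT 270: heading 348 -> 78
LT 270: heading 78 -> 348
FD 5: (22.978,-0.208) -> (27.869,-1.247) [heading=348, draw]
FD 15: (27.869,-1.247) -> (42.541,-4.366) [heading=348, draw]
LT 270: heading 348 -> 258
Final: pos=(42.541,-4.366), heading=258, 5 segment(s) drawn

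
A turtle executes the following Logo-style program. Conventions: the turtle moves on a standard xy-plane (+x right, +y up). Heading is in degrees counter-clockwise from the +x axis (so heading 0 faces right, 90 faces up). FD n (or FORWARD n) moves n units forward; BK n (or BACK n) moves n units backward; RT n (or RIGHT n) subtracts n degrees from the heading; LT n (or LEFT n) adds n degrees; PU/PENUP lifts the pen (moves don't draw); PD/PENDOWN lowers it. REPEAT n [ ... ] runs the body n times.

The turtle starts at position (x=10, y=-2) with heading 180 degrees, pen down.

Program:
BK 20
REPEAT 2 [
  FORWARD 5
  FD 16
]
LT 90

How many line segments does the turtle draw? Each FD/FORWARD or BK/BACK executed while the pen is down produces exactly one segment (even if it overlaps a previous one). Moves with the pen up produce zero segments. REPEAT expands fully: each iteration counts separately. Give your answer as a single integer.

Answer: 5

Derivation:
Executing turtle program step by step:
Start: pos=(10,-2), heading=180, pen down
BK 20: (10,-2) -> (30,-2) [heading=180, draw]
REPEAT 2 [
  -- iteration 1/2 --
  FD 5: (30,-2) -> (25,-2) [heading=180, draw]
  FD 16: (25,-2) -> (9,-2) [heading=180, draw]
  -- iteration 2/2 --
  FD 5: (9,-2) -> (4,-2) [heading=180, draw]
  FD 16: (4,-2) -> (-12,-2) [heading=180, draw]
]
LT 90: heading 180 -> 270
Final: pos=(-12,-2), heading=270, 5 segment(s) drawn
Segments drawn: 5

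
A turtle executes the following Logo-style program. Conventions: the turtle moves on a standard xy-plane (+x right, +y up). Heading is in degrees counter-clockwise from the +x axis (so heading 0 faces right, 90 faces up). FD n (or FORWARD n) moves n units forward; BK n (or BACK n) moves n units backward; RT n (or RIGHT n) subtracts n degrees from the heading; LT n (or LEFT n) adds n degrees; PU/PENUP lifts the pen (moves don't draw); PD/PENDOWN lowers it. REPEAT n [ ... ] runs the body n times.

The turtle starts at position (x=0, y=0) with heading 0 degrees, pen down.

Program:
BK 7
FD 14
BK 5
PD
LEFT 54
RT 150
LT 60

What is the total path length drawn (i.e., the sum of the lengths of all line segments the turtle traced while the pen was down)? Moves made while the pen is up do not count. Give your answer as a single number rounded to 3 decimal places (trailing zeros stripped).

Answer: 26

Derivation:
Executing turtle program step by step:
Start: pos=(0,0), heading=0, pen down
BK 7: (0,0) -> (-7,0) [heading=0, draw]
FD 14: (-7,0) -> (7,0) [heading=0, draw]
BK 5: (7,0) -> (2,0) [heading=0, draw]
PD: pen down
LT 54: heading 0 -> 54
RT 150: heading 54 -> 264
LT 60: heading 264 -> 324
Final: pos=(2,0), heading=324, 3 segment(s) drawn

Segment lengths:
  seg 1: (0,0) -> (-7,0), length = 7
  seg 2: (-7,0) -> (7,0), length = 14
  seg 3: (7,0) -> (2,0), length = 5
Total = 26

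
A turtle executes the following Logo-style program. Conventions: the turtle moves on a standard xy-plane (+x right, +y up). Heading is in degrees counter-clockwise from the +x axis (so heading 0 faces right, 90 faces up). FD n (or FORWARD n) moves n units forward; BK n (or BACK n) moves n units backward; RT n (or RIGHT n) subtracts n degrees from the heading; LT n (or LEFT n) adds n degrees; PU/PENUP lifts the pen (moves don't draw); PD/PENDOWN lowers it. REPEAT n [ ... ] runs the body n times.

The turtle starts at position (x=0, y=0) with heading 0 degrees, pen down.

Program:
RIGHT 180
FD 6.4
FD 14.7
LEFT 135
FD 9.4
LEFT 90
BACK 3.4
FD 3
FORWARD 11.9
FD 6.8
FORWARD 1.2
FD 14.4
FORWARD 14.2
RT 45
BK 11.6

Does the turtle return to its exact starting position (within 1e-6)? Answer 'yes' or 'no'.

Answer: no

Derivation:
Executing turtle program step by step:
Start: pos=(0,0), heading=0, pen down
RT 180: heading 0 -> 180
FD 6.4: (0,0) -> (-6.4,0) [heading=180, draw]
FD 14.7: (-6.4,0) -> (-21.1,0) [heading=180, draw]
LT 135: heading 180 -> 315
FD 9.4: (-21.1,0) -> (-14.453,-6.647) [heading=315, draw]
LT 90: heading 315 -> 45
BK 3.4: (-14.453,-6.647) -> (-16.857,-9.051) [heading=45, draw]
FD 3: (-16.857,-9.051) -> (-14.736,-6.93) [heading=45, draw]
FD 11.9: (-14.736,-6.93) -> (-6.321,1.485) [heading=45, draw]
FD 6.8: (-6.321,1.485) -> (-1.513,6.293) [heading=45, draw]
FD 1.2: (-1.513,6.293) -> (-0.665,7.142) [heading=45, draw]
FD 14.4: (-0.665,7.142) -> (9.518,17.324) [heading=45, draw]
FD 14.2: (9.518,17.324) -> (19.559,27.365) [heading=45, draw]
RT 45: heading 45 -> 0
BK 11.6: (19.559,27.365) -> (7.959,27.365) [heading=0, draw]
Final: pos=(7.959,27.365), heading=0, 11 segment(s) drawn

Start position: (0, 0)
Final position: (7.959, 27.365)
Distance = 28.499; >= 1e-6 -> NOT closed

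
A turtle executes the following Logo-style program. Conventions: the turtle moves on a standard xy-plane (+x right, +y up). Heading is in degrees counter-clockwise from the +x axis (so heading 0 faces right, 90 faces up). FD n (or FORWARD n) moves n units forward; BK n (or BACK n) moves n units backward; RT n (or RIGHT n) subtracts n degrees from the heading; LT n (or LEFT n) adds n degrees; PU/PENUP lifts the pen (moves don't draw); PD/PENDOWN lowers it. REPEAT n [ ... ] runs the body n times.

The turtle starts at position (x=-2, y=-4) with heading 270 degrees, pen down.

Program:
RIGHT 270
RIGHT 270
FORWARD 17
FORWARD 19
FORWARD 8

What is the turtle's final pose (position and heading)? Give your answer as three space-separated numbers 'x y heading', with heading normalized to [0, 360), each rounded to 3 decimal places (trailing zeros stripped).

Executing turtle program step by step:
Start: pos=(-2,-4), heading=270, pen down
RT 270: heading 270 -> 0
RT 270: heading 0 -> 90
FD 17: (-2,-4) -> (-2,13) [heading=90, draw]
FD 19: (-2,13) -> (-2,32) [heading=90, draw]
FD 8: (-2,32) -> (-2,40) [heading=90, draw]
Final: pos=(-2,40), heading=90, 3 segment(s) drawn

Answer: -2 40 90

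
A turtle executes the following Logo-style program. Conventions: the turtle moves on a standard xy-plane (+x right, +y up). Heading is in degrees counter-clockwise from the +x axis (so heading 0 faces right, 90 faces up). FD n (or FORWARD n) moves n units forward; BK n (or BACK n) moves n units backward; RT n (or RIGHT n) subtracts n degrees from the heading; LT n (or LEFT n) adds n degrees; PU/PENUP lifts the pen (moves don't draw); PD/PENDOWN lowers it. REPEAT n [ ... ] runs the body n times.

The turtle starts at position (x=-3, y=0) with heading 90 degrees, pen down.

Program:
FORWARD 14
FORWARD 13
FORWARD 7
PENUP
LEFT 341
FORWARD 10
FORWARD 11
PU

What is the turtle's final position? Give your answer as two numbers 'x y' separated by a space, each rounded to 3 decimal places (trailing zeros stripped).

Executing turtle program step by step:
Start: pos=(-3,0), heading=90, pen down
FD 14: (-3,0) -> (-3,14) [heading=90, draw]
FD 13: (-3,14) -> (-3,27) [heading=90, draw]
FD 7: (-3,27) -> (-3,34) [heading=90, draw]
PU: pen up
LT 341: heading 90 -> 71
FD 10: (-3,34) -> (0.256,43.455) [heading=71, move]
FD 11: (0.256,43.455) -> (3.837,53.856) [heading=71, move]
PU: pen up
Final: pos=(3.837,53.856), heading=71, 3 segment(s) drawn

Answer: 3.837 53.856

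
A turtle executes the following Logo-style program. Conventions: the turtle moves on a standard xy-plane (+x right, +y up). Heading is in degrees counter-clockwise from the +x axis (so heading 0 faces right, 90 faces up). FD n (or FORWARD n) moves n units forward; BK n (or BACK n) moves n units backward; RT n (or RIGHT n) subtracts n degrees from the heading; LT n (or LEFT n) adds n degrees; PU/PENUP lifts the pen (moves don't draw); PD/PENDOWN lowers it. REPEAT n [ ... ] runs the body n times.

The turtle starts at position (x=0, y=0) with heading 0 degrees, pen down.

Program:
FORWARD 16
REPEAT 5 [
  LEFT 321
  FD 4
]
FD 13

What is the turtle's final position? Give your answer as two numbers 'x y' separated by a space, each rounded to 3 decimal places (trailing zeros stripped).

Answer: -1.951 -7.221

Derivation:
Executing turtle program step by step:
Start: pos=(0,0), heading=0, pen down
FD 16: (0,0) -> (16,0) [heading=0, draw]
REPEAT 5 [
  -- iteration 1/5 --
  LT 321: heading 0 -> 321
  FD 4: (16,0) -> (19.109,-2.517) [heading=321, draw]
  -- iteration 2/5 --
  LT 321: heading 321 -> 282
  FD 4: (19.109,-2.517) -> (19.94,-6.43) [heading=282, draw]
  -- iteration 3/5 --
  LT 321: heading 282 -> 243
  FD 4: (19.94,-6.43) -> (18.124,-9.994) [heading=243, draw]
  -- iteration 4/5 --
  LT 321: heading 243 -> 204
  FD 4: (18.124,-9.994) -> (14.47,-11.621) [heading=204, draw]
  -- iteration 5/5 --
  LT 321: heading 204 -> 165
  FD 4: (14.47,-11.621) -> (10.606,-10.586) [heading=165, draw]
]
FD 13: (10.606,-10.586) -> (-1.951,-7.221) [heading=165, draw]
Final: pos=(-1.951,-7.221), heading=165, 7 segment(s) drawn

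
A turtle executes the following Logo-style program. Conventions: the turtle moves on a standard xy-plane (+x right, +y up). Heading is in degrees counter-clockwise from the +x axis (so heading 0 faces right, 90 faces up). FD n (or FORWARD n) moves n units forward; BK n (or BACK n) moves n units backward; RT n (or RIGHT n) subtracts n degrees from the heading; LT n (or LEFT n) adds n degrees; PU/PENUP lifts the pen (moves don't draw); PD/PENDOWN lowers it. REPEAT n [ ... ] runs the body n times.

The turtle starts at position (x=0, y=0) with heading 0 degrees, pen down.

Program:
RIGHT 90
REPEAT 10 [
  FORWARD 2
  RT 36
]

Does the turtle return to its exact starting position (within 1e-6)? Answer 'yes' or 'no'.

Answer: yes

Derivation:
Executing turtle program step by step:
Start: pos=(0,0), heading=0, pen down
RT 90: heading 0 -> 270
REPEAT 10 [
  -- iteration 1/10 --
  FD 2: (0,0) -> (0,-2) [heading=270, draw]
  RT 36: heading 270 -> 234
  -- iteration 2/10 --
  FD 2: (0,-2) -> (-1.176,-3.618) [heading=234, draw]
  RT 36: heading 234 -> 198
  -- iteration 3/10 --
  FD 2: (-1.176,-3.618) -> (-3.078,-4.236) [heading=198, draw]
  RT 36: heading 198 -> 162
  -- iteration 4/10 --
  FD 2: (-3.078,-4.236) -> (-4.98,-3.618) [heading=162, draw]
  RT 36: heading 162 -> 126
  -- iteration 5/10 --
  FD 2: (-4.98,-3.618) -> (-6.155,-2) [heading=126, draw]
  RT 36: heading 126 -> 90
  -- iteration 6/10 --
  FD 2: (-6.155,-2) -> (-6.155,0) [heading=90, draw]
  RT 36: heading 90 -> 54
  -- iteration 7/10 --
  FD 2: (-6.155,0) -> (-4.98,1.618) [heading=54, draw]
  RT 36: heading 54 -> 18
  -- iteration 8/10 --
  FD 2: (-4.98,1.618) -> (-3.078,2.236) [heading=18, draw]
  RT 36: heading 18 -> 342
  -- iteration 9/10 --
  FD 2: (-3.078,2.236) -> (-1.176,1.618) [heading=342, draw]
  RT 36: heading 342 -> 306
  -- iteration 10/10 --
  FD 2: (-1.176,1.618) -> (0,0) [heading=306, draw]
  RT 36: heading 306 -> 270
]
Final: pos=(0,0), heading=270, 10 segment(s) drawn

Start position: (0, 0)
Final position: (0, 0)
Distance = 0; < 1e-6 -> CLOSED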